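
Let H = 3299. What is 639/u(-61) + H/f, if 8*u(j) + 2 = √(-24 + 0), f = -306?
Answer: -805229/2142 - 2556*I*√6/7 ≈ -375.92 - 894.41*I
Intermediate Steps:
u(j) = -¼ + I*√6/4 (u(j) = -¼ + √(-24 + 0)/8 = -¼ + √(-24)/8 = -¼ + (2*I*√6)/8 = -¼ + I*√6/4)
639/u(-61) + H/f = 639/(-¼ + I*√6/4) + 3299/(-306) = 639/(-¼ + I*√6/4) + 3299*(-1/306) = 639/(-¼ + I*√6/4) - 3299/306 = -3299/306 + 639/(-¼ + I*√6/4)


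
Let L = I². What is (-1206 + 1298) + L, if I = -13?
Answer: 261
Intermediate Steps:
L = 169 (L = (-13)² = 169)
(-1206 + 1298) + L = (-1206 + 1298) + 169 = 92 + 169 = 261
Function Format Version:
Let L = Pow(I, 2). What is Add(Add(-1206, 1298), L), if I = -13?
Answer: 261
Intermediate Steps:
L = 169 (L = Pow(-13, 2) = 169)
Add(Add(-1206, 1298), L) = Add(Add(-1206, 1298), 169) = Add(92, 169) = 261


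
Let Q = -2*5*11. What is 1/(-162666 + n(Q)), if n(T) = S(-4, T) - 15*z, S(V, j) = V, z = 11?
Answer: -1/162835 ≈ -6.1412e-6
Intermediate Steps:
Q = -110 (Q = -10*11 = -110)
n(T) = -169 (n(T) = -4 - 15*11 = -4 - 165 = -169)
1/(-162666 + n(Q)) = 1/(-162666 - 169) = 1/(-162835) = -1/162835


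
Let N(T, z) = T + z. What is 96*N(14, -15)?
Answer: -96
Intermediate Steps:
96*N(14, -15) = 96*(14 - 15) = 96*(-1) = -96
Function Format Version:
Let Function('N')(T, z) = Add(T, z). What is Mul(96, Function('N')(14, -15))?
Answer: -96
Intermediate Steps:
Mul(96, Function('N')(14, -15)) = Mul(96, Add(14, -15)) = Mul(96, -1) = -96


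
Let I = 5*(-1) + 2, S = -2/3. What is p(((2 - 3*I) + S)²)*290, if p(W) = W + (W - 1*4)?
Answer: 546940/9 ≈ 60771.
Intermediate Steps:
S = -⅔ (S = -2*⅓ = -⅔ ≈ -0.66667)
I = -3 (I = -5 + 2 = -3)
p(W) = -4 + 2*W (p(W) = W + (W - 4) = W + (-4 + W) = -4 + 2*W)
p(((2 - 3*I) + S)²)*290 = (-4 + 2*((2 - 3*(-3)) - ⅔)²)*290 = (-4 + 2*((2 + 9) - ⅔)²)*290 = (-4 + 2*(11 - ⅔)²)*290 = (-4 + 2*(31/3)²)*290 = (-4 + 2*(961/9))*290 = (-4 + 1922/9)*290 = (1886/9)*290 = 546940/9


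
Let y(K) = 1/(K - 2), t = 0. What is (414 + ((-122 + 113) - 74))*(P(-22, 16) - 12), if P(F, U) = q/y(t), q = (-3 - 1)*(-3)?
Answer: -11916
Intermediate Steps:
q = 12 (q = -4*(-3) = 12)
y(K) = 1/(-2 + K)
P(F, U) = -24 (P(F, U) = 12/(1/(-2 + 0)) = 12/(1/(-2)) = 12/(-1/2) = 12*(-2) = -24)
(414 + ((-122 + 113) - 74))*(P(-22, 16) - 12) = (414 + ((-122 + 113) - 74))*(-24 - 12) = (414 + (-9 - 74))*(-36) = (414 - 83)*(-36) = 331*(-36) = -11916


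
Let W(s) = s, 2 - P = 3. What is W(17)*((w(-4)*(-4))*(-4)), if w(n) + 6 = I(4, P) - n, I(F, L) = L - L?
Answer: -544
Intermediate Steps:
P = -1 (P = 2 - 1*3 = 2 - 3 = -1)
I(F, L) = 0
w(n) = -6 - n (w(n) = -6 + (0 - n) = -6 - n)
W(17)*((w(-4)*(-4))*(-4)) = 17*(((-6 - 1*(-4))*(-4))*(-4)) = 17*(((-6 + 4)*(-4))*(-4)) = 17*(-2*(-4)*(-4)) = 17*(8*(-4)) = 17*(-32) = -544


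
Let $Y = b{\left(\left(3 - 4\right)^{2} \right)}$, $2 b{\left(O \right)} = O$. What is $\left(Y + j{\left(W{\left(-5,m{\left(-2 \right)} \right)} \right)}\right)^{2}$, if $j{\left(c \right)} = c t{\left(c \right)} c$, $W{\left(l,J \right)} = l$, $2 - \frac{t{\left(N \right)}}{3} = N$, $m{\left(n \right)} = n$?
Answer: $\frac{1104601}{4} \approx 2.7615 \cdot 10^{5}$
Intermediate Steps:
$b{\left(O \right)} = \frac{O}{2}$
$t{\left(N \right)} = 6 - 3 N$
$j{\left(c \right)} = c^{2} \left(6 - 3 c\right)$ ($j{\left(c \right)} = c \left(6 - 3 c\right) c = c^{2} \left(6 - 3 c\right)$)
$Y = \frac{1}{2}$ ($Y = \frac{\left(3 - 4\right)^{2}}{2} = \frac{\left(-1\right)^{2}}{2} = \frac{1}{2} \cdot 1 = \frac{1}{2} \approx 0.5$)
$\left(Y + j{\left(W{\left(-5,m{\left(-2 \right)} \right)} \right)}\right)^{2} = \left(\frac{1}{2} + 3 \left(-5\right)^{2} \left(2 - -5\right)\right)^{2} = \left(\frac{1}{2} + 3 \cdot 25 \left(2 + 5\right)\right)^{2} = \left(\frac{1}{2} + 3 \cdot 25 \cdot 7\right)^{2} = \left(\frac{1}{2} + 525\right)^{2} = \left(\frac{1051}{2}\right)^{2} = \frac{1104601}{4}$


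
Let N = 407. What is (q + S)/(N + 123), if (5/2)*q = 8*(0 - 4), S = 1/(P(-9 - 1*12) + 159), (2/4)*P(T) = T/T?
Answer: -10299/426650 ≈ -0.024139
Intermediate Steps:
P(T) = 2 (P(T) = 2*(T/T) = 2*1 = 2)
S = 1/161 (S = 1/(2 + 159) = 1/161 ≈ 0.0062112)
q = -64/5 (q = 2*(8*(0 - 4))/5 = 2*(8*(-4))/5 = (⅖)*(-32) = -64/5 ≈ -12.800)
(q + S)/(N + 123) = (-64/5 + 1/161)/(407 + 123) = -10299/805/530 = -10299/805*1/530 = -10299/426650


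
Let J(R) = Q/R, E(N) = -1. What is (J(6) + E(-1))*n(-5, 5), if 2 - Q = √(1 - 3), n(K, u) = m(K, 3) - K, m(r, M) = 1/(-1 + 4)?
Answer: -32/9 - 8*I*√2/9 ≈ -3.5556 - 1.2571*I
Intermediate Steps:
m(r, M) = ⅓ (m(r, M) = 1/3 = ⅓)
n(K, u) = ⅓ - K
Q = 2 - I*√2 (Q = 2 - √(1 - 3) = 2 - √(-2) = 2 - I*√2 ≈ 2.0 - 1.4142*I)
J(R) = (2 - I*√2)/R
(J(6) + E(-1))*n(-5, 5) = ((2 - I*√2)/6 - 1)*(⅓ - 1*(-5)) = ((2 - I*√2)/6 - 1)*(⅓ + 5) = ((⅓ - I*√2/6) - 1)*(16/3) = (-⅔ - I*√2/6)*(16/3) = -32/9 - 8*I*√2/9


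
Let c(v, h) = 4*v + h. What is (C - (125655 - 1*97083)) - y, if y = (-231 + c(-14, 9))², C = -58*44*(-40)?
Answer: -3776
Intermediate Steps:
C = 102080 (C = -2552*(-40) = 102080)
c(v, h) = h + 4*v
y = 77284 (y = (-231 + (9 + 4*(-14)))² = (-231 + (9 - 56))² = (-231 - 47)² = (-278)² = 77284)
(C - (125655 - 1*97083)) - y = (102080 - (125655 - 1*97083)) - 1*77284 = (102080 - (125655 - 97083)) - 77284 = (102080 - 1*28572) - 77284 = (102080 - 28572) - 77284 = 73508 - 77284 = -3776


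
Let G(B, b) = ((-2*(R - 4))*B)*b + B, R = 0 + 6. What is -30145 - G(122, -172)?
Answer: -114203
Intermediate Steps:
R = 6
G(B, b) = B - 4*B*b (G(B, b) = ((-2*(6 - 4))*B)*b + B = ((-2*2)*B)*b + B = (-4*B)*b + B = -4*B*b + B = B - 4*B*b)
-30145 - G(122, -172) = -30145 - 122*(1 - 4*(-172)) = -30145 - 122*(1 + 688) = -30145 - 122*689 = -30145 - 1*84058 = -30145 - 84058 = -114203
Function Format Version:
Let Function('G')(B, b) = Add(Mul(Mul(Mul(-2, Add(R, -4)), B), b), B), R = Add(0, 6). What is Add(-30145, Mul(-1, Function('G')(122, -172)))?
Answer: -114203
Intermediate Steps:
R = 6
Function('G')(B, b) = Add(B, Mul(-4, B, b)) (Function('G')(B, b) = Add(Mul(Mul(Mul(-2, Add(6, -4)), B), b), B) = Add(Mul(Mul(Mul(-2, 2), B), b), B) = Add(Mul(Mul(-4, B), b), B) = Add(Mul(-4, B, b), B) = Add(B, Mul(-4, B, b)))
Add(-30145, Mul(-1, Function('G')(122, -172))) = Add(-30145, Mul(-1, Mul(122, Add(1, Mul(-4, -172))))) = Add(-30145, Mul(-1, Mul(122, Add(1, 688)))) = Add(-30145, Mul(-1, Mul(122, 689))) = Add(-30145, Mul(-1, 84058)) = Add(-30145, -84058) = -114203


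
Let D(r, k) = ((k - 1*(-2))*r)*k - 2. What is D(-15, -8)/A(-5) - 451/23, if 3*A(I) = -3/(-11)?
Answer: -183117/23 ≈ -7961.6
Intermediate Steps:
D(r, k) = -2 + k*r*(2 + k) (D(r, k) = ((k + 2)*r)*k - 2 = ((2 + k)*r)*k - 2 = (r*(2 + k))*k - 2 = k*r*(2 + k) - 2 = -2 + k*r*(2 + k))
A(I) = 1/11 (A(I) = (-3/(-11))/3 = (-3*(-1/11))/3 = (⅓)*(3/11) = 1/11)
D(-15, -8)/A(-5) - 451/23 = (-2 - 15*(-8)² + 2*(-8)*(-15))/(1/11) - 451/23 = (-2 - 15*64 + 240)*11 - 451*1/23 = (-2 - 960 + 240)*11 - 451/23 = -722*11 - 451/23 = -7942 - 451/23 = -183117/23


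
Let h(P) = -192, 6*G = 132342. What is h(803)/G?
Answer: -192/22057 ≈ -0.0087047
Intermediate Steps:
G = 22057 (G = (1/6)*132342 = 22057)
h(803)/G = -192/22057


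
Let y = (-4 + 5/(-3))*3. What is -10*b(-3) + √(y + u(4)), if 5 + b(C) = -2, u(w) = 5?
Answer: 70 + 2*I*√3 ≈ 70.0 + 3.4641*I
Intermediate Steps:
b(C) = -7 (b(C) = -5 - 2 = -7)
y = -17 (y = (-4 + 5*(-⅓))*3 = (-4 - 5/3)*3 = -17/3*3 = -17)
-10*b(-3) + √(y + u(4)) = -10*(-7) + √(-17 + 5) = 70 + √(-12) = 70 + 2*I*√3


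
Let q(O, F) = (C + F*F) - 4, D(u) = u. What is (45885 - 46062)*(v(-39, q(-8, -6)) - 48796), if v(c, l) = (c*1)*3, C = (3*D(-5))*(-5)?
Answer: 8657601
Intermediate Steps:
C = 75 (C = (3*(-5))*(-5) = -15*(-5) = 75)
q(O, F) = 71 + F² (q(O, F) = (75 + F*F) - 4 = (75 + F²) - 4 = 71 + F²)
v(c, l) = 3*c (v(c, l) = c*3 = 3*c)
(45885 - 46062)*(v(-39, q(-8, -6)) - 48796) = (45885 - 46062)*(3*(-39) - 48796) = -177*(-117 - 48796) = -177*(-48913) = 8657601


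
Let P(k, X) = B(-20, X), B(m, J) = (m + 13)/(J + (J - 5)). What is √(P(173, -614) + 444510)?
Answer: √75087074669/411 ≈ 666.72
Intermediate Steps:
B(m, J) = (13 + m)/(-5 + 2*J) (B(m, J) = (13 + m)/(J + (-5 + J)) = (13 + m)/(-5 + 2*J))
P(k, X) = -7/(-5 + 2*X) (P(k, X) = (13 - 20)/(-5 + 2*X) = -7/(-5 + 2*X))
√(P(173, -614) + 444510) = √(-7/(-5 + 2*(-614)) + 444510) = √(-7/(-5 - 1228) + 444510) = √(-7/(-1233) + 444510) = √(-7*(-1/1233) + 444510) = √(7/1233 + 444510) = √(548080837/1233) = √75087074669/411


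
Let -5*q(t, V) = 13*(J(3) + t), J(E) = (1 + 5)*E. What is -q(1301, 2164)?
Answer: 17147/5 ≈ 3429.4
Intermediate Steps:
J(E) = 6*E
q(t, V) = -234/5 - 13*t/5 (q(t, V) = -13*(6*3 + t)/5 = -13*(18 + t)/5 = -(234 + 13*t)/5 = -234/5 - 13*t/5)
-q(1301, 2164) = -(-234/5 - 13/5*1301) = -(-234/5 - 16913/5) = -1*(-17147/5) = 17147/5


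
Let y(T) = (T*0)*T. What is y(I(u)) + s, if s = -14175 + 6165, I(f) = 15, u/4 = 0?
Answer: -8010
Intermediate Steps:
u = 0 (u = 4*0 = 0)
s = -8010
y(T) = 0 (y(T) = 0*T = 0)
y(I(u)) + s = 0 - 8010 = -8010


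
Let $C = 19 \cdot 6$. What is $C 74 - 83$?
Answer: $8353$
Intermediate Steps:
$C = 114$
$C 74 - 83 = 114 \cdot 74 - 83 = 8436 - 83 = 8353$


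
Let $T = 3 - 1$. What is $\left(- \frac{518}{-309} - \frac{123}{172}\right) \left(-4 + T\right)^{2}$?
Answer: $\frac{51089}{13287} \approx 3.845$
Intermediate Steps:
$T = 2$
$\left(- \frac{518}{-309} - \frac{123}{172}\right) \left(-4 + T\right)^{2} = \left(- \frac{518}{-309} - \frac{123}{172}\right) \left(-4 + 2\right)^{2} = \left(\left(-518\right) \left(- \frac{1}{309}\right) - \frac{123}{172}\right) \left(-2\right)^{2} = \left(\frac{518}{309} - \frac{123}{172}\right) 4 = \frac{51089}{53148} \cdot 4 = \frac{51089}{13287}$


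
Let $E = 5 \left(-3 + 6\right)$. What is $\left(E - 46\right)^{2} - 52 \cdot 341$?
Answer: $-16771$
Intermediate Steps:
$E = 15$ ($E = 5 \cdot 3 = 15$)
$\left(E - 46\right)^{2} - 52 \cdot 341 = \left(15 - 46\right)^{2} - 52 \cdot 341 = \left(-31\right)^{2} - 17732 = 961 - 17732 = -16771$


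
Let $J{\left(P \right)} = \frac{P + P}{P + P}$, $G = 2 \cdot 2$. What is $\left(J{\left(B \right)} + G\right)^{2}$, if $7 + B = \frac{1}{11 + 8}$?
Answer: $25$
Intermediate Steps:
$G = 4$
$B = - \frac{132}{19}$ ($B = -7 + \frac{1}{11 + 8} = -7 + \frac{1}{19} = - \frac{132}{19} \approx -6.9474$)
$J{\left(P \right)} = 1$ ($J{\left(P \right)} = \frac{2 P}{2 P} = 2 P \frac{1}{2 P} = 1$)
$\left(J{\left(B \right)} + G\right)^{2} = \left(1 + 4\right)^{2} = 5^{2} = 25$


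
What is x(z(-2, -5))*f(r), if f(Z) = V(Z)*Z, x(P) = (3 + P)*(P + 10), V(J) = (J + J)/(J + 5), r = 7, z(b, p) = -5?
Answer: -245/3 ≈ -81.667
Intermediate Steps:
V(J) = 2*J/(5 + J) (V(J) = (2*J)/(5 + J) = 2*J/(5 + J))
x(P) = (3 + P)*(10 + P)
f(Z) = 2*Z²/(5 + Z) (f(Z) = (2*Z/(5 + Z))*Z = 2*Z²/(5 + Z))
x(z(-2, -5))*f(r) = (30 + (-5)² + 13*(-5))*(2*7²/(5 + 7)) = (30 + 25 - 65)*(2*49/12) = -20*49/12 = -10*49/6 = -245/3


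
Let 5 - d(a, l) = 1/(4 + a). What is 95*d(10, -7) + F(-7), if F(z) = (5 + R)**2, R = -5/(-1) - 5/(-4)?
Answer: 66615/112 ≈ 594.78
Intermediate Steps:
d(a, l) = 5 - 1/(4 + a)
R = 25/4 (R = -5*(-1) - 5*(-1/4) = 5 + 5/4 = 25/4 ≈ 6.2500)
F(z) = 2025/16 (F(z) = (5 + 25/4)**2 = (45/4)**2 = 2025/16)
95*d(10, -7) + F(-7) = 95*((19 + 5*10)/(4 + 10)) + 2025/16 = 95*((19 + 50)/14) + 2025/16 = 95*((1/14)*69) + 2025/16 = 95*(69/14) + 2025/16 = 6555/14 + 2025/16 = 66615/112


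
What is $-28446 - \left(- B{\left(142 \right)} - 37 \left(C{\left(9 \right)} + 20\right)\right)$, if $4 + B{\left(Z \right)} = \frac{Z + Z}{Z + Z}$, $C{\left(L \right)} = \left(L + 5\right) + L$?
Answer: $-26858$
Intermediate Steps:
$C{\left(L \right)} = 5 + 2 L$ ($C{\left(L \right)} = \left(5 + L\right) + L = 5 + 2 L$)
$B{\left(Z \right)} = -3$ ($B{\left(Z \right)} = -4 + \frac{Z + Z}{Z + Z} = -4 + \frac{2 Z}{2 Z} = -4 + 2 Z \frac{1}{2 Z} = -4 + 1 = -3$)
$-28446 - \left(- B{\left(142 \right)} - 37 \left(C{\left(9 \right)} + 20\right)\right) = -28446 - \left(3 - 37 \left(\left(5 + 2 \cdot 9\right) + 20\right)\right) = -28446 - \left(3 - 37 \left(\left(5 + 18\right) + 20\right)\right) = -28446 - \left(3 - 37 \left(23 + 20\right)\right) = -28446 - \left(3 - 1591\right) = -28446 - -1588 = -28446 + \left(-3 + 1591\right) = -28446 + 1588 = -26858$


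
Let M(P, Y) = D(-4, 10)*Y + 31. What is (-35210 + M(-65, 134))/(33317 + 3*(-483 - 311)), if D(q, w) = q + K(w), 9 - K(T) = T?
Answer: -35849/30935 ≈ -1.1588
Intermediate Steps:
K(T) = 9 - T
D(q, w) = 9 + q - w (D(q, w) = q + (9 - w) = 9 + q - w)
M(P, Y) = 31 - 5*Y (M(P, Y) = (9 - 4 - 1*10)*Y + 31 = (9 - 4 - 10)*Y + 31 = -5*Y + 31 = 31 - 5*Y)
(-35210 + M(-65, 134))/(33317 + 3*(-483 - 311)) = (-35210 + (31 - 5*134))/(33317 + 3*(-483 - 311)) = (-35210 + (31 - 670))/(33317 + 3*(-794)) = (-35210 - 639)/(33317 - 2382) = -35849/30935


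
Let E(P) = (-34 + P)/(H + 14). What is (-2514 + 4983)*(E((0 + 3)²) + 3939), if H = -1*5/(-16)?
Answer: 2226126939/229 ≈ 9.7211e+6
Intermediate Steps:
H = 5/16 (H = -5*(-1/16) = 5/16 ≈ 0.31250)
E(P) = -544/229 + 16*P/229 (E(P) = (-34 + P)/(5/16 + 14) = (-34 + P)/(229/16) = (-34 + P)*(16/229) = -544/229 + 16*P/229)
(-2514 + 4983)*(E((0 + 3)²) + 3939) = (-2514 + 4983)*((-544/229 + 16*(0 + 3)²/229) + 3939) = 2469*((-544/229 + (16/229)*3²) + 3939) = 2469*((-544/229 + (16/229)*9) + 3939) = 2469*((-544/229 + 144/229) + 3939) = 2469*(-400/229 + 3939) = 2469*(901631/229) = 2226126939/229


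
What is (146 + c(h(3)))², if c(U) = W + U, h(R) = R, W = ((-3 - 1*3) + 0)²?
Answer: 34225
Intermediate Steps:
W = 36 (W = ((-3 - 3) + 0)² = (-6 + 0)² = (-6)² = 36)
c(U) = 36 + U
(146 + c(h(3)))² = (146 + (36 + 3))² = (146 + 39)² = 185² = 34225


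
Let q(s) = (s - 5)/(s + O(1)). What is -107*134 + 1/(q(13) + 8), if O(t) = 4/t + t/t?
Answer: -1089679/76 ≈ -14338.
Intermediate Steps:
O(t) = 1 + 4/t (O(t) = 4/t + 1 = 1 + 4/t)
q(s) = (-5 + s)/(5 + s) (q(s) = (s - 5)/(s + (4 + 1)/1) = (-5 + s)/(s + 1*5) = (-5 + s)/(s + 5) = (-5 + s)/(5 + s))
-107*134 + 1/(q(13) + 8) = -107*134 + 1/((-5 + 13)/(5 + 13) + 8) = -14338 + 1/(8/18 + 8) = -14338 + 1/((1/18)*8 + 8) = -14338 + 1/(4/9 + 8) = -14338 + 1/(76/9) = -14338 + 9/76 = -1089679/76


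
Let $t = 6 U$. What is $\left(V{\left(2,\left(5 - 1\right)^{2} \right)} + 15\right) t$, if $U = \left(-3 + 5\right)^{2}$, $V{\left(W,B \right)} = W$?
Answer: $408$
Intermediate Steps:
$U = 4$ ($U = 2^{2} = 4$)
$t = 24$ ($t = 6 \cdot 4 = 24$)
$\left(V{\left(2,\left(5 - 1\right)^{2} \right)} + 15\right) t = \left(2 + 15\right) 24 = 17 \cdot 24 = 408$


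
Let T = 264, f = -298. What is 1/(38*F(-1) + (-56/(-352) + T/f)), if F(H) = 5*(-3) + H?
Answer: -6556/3990813 ≈ -0.0016428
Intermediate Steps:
F(H) = -15 + H
1/(38*F(-1) + (-56/(-352) + T/f)) = 1/(38*(-15 - 1) + (-56/(-352) + 264/(-298))) = 1/(38*(-16) + (-56*(-1/352) + 264*(-1/298))) = 1/(-608 + (7/44 - 132/149)) = 1/(-608 - 4765/6556) = 1/(-3990813/6556) = -6556/3990813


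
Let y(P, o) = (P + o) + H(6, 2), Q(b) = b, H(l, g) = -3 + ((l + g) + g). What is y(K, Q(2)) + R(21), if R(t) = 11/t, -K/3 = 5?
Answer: -115/21 ≈ -5.4762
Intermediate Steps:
K = -15 (K = -3*5 = -15)
H(l, g) = -3 + l + 2*g (H(l, g) = -3 + ((g + l) + g) = -3 + (l + 2*g) = -3 + l + 2*g)
y(P, o) = 7 + P + o (y(P, o) = (P + o) + (-3 + 6 + 2*2) = (P + o) + (-3 + 6 + 4) = (P + o) + 7 = 7 + P + o)
y(K, Q(2)) + R(21) = (7 - 15 + 2) + 11/21 = -6 + 11*(1/21) = -6 + 11/21 = -115/21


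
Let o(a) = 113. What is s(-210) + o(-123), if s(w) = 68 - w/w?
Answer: 180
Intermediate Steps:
s(w) = 67 (s(w) = 68 - 1*1 = 68 - 1 = 67)
s(-210) + o(-123) = 67 + 113 = 180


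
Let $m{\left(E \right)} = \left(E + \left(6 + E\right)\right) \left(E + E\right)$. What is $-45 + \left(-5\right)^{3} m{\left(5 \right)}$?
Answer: $-20045$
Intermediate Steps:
$m{\left(E \right)} = 2 E \left(6 + 2 E\right)$ ($m{\left(E \right)} = \left(6 + 2 E\right) 2 E = 2 E \left(6 + 2 E\right)$)
$-45 + \left(-5\right)^{3} m{\left(5 \right)} = -45 + \left(-5\right)^{3} \cdot 4 \cdot 5 \left(3 + 5\right) = -45 - 125 \cdot 4 \cdot 5 \cdot 8 = -45 - 20000 = -20045$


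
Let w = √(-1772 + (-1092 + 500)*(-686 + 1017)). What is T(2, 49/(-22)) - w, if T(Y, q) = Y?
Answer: 2 - 2*I*√49431 ≈ 2.0 - 444.66*I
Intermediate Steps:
w = 2*I*√49431 (w = √(-1772 - 592*331) = √(-1772 - 195952) = √(-197724) = 2*I*√49431 ≈ 444.66*I)
T(2, 49/(-22)) - w = 2 - 2*I*√49431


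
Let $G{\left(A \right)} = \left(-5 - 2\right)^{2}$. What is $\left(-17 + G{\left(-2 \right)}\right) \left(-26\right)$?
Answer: $-832$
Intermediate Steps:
$G{\left(A \right)} = 49$ ($G{\left(A \right)} = \left(-7\right)^{2} = 49$)
$\left(-17 + G{\left(-2 \right)}\right) \left(-26\right) = \left(-17 + 49\right) \left(-26\right) = 32 \left(-26\right) = -832$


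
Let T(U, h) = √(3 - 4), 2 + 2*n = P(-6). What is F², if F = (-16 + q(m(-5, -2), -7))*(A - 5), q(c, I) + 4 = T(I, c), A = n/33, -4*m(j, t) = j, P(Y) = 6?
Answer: 3533677/363 - 1062760*I/1089 ≈ 9734.6 - 975.9*I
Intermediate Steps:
n = 2 (n = -1 + (½)*6 = -1 + 3 = 2)
T(U, h) = I (T(U, h) = √(-1) = I)
m(j, t) = -j/4
A = 2/33 ≈ 0.060606
q(c, I) = -4 + I
F = 3260/33 - 163*I/33 (F = (-16 + (-4 + I))*(2/33 - 5) = (-20 + I)*(-163/33) = 3260/33 - 163*I/33 ≈ 98.788 - 4.9394*I)
F² = (3260/33 - 163*I/33)²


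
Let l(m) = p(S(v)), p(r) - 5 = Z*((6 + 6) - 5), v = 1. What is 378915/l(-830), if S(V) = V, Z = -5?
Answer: -25261/2 ≈ -12631.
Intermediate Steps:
p(r) = -30 (p(r) = 5 - 5*((6 + 6) - 5) = 5 - 5*(12 - 5) = 5 - 5*7 = 5 - 35 = -30)
l(m) = -30
378915/l(-830) = 378915/(-30) = 378915*(-1/30) = -25261/2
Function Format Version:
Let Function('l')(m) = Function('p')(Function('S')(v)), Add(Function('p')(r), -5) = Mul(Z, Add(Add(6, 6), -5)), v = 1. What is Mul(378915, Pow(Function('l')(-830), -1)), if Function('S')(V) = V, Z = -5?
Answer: Rational(-25261, 2) ≈ -12631.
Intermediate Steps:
Function('p')(r) = -30 (Function('p')(r) = Add(5, Mul(-5, Add(Add(6, 6), -5))) = Add(5, Mul(-5, Add(12, -5))) = Add(5, Mul(-5, 7)) = Add(5, -35) = -30)
Function('l')(m) = -30
Mul(378915, Pow(Function('l')(-830), -1)) = Mul(378915, Pow(-30, -1)) = Mul(378915, Rational(-1, 30)) = Rational(-25261, 2)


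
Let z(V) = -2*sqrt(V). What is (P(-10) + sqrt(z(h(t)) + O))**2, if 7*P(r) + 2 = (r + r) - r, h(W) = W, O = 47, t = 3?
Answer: (12 - 7*sqrt(47 - 2*sqrt(3)))**2/49 ≈ 23.852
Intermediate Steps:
P(r) = -2/7 + r/7 (P(r) = -2/7 + ((r + r) - r)/7 = -2/7 + (2*r - r)/7 = -2/7 + r/7)
(P(-10) + sqrt(z(h(t)) + O))**2 = ((-2/7 + (1/7)*(-10)) + sqrt(-2*sqrt(3) + 47))**2 = ((-2/7 - 10/7) + sqrt(47 - 2*sqrt(3)))**2 = (-12/7 + sqrt(47 - 2*sqrt(3)))**2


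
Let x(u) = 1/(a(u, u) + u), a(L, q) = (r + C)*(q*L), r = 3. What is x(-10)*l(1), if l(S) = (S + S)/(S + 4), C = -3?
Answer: -1/25 ≈ -0.040000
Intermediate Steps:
a(L, q) = 0 (a(L, q) = (3 - 3)*(q*L) = 0*(L*q) = 0)
l(S) = 2*S/(4 + S) (l(S) = (2*S)/(4 + S) = 2*S/(4 + S))
x(u) = 1/u (x(u) = 1/(0 + u) = 1/u)
x(-10)*l(1) = (2*1/(4 + 1))/(-10) = -1/(5*5) = -1/10*2/5 = -1/25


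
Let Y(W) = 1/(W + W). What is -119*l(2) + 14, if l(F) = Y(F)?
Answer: -63/4 ≈ -15.750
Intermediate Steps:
Y(W) = 1/(2*W)
l(F) = 1/(2*F)
-119*l(2) + 14 = -119/(2*2) + 14 = -119*1/4 + 14 = -119/4 + 14 = -63/4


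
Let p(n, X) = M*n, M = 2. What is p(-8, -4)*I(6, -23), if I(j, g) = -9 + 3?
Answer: 96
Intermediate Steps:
p(n, X) = 2*n
I(j, g) = -6
p(-8, -4)*I(6, -23) = (2*(-8))*(-6) = -16*(-6) = 96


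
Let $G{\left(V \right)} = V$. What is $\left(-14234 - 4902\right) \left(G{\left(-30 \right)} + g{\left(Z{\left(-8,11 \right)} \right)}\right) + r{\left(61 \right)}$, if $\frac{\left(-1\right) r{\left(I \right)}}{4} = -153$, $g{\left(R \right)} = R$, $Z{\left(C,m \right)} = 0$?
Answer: $574692$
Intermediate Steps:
$r{\left(I \right)} = 612$ ($r{\left(I \right)} = \left(-4\right) \left(-153\right) = 612$)
$\left(-14234 - 4902\right) \left(G{\left(-30 \right)} + g{\left(Z{\left(-8,11 \right)} \right)}\right) + r{\left(61 \right)} = \left(-14234 - 4902\right) \left(-30 + 0\right) + 612 = \left(-14234 - 4902\right) \left(-30\right) + 612 = \left(-19136\right) \left(-30\right) + 612 = 574080 + 612 = 574692$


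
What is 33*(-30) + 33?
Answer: -957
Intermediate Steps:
33*(-30) + 33 = -990 + 33 = -957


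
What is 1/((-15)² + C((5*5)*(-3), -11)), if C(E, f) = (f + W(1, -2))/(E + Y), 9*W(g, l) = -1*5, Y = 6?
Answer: 621/139829 ≈ 0.0044411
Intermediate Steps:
W(g, l) = -5/9 (W(g, l) = (-1*5)/9 = (⅑)*(-5) = -5/9)
C(E, f) = (-5/9 + f)/(6 + E) (C(E, f) = (f - 5/9)/(E + 6) = (-5/9 + f)/(6 + E))
1/((-15)² + C((5*5)*(-3), -11)) = 1/((-15)² + (-5/9 - 11)/(6 + (5*5)*(-3))) = 1/(225 - 104/9/(6 + 25*(-3))) = 1/(225 - 104/9/(6 - 75)) = 1/(225 - 104/9/(-69)) = 1/(225 - 1/69*(-104/9)) = 1/(225 + 104/621) = 1/(139829/621) = 621/139829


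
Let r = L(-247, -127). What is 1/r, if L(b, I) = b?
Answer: -1/247 ≈ -0.0040486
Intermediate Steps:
r = -247
1/r = 1/(-247) = -1/247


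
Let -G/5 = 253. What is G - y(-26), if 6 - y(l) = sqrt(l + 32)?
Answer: -1271 + sqrt(6) ≈ -1268.6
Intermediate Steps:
G = -1265 (G = -5*253 = -1265)
y(l) = 6 - sqrt(32 + l) (y(l) = 6 - sqrt(l + 32) = 6 - sqrt(32 + l))
G - y(-26) = -1265 - (6 - sqrt(32 - 26)) = -1265 - (6 - sqrt(6)) = -1265 + (-6 + sqrt(6)) = -1271 + sqrt(6)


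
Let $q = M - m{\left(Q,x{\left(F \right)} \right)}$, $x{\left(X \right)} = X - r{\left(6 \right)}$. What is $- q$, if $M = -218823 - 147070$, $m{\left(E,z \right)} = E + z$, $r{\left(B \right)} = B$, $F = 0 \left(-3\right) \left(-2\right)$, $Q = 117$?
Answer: $366004$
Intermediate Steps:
$F = 0$ ($F = 0 \left(-2\right) = 0$)
$x{\left(X \right)} = -6 + X$ ($x{\left(X \right)} = X - 6 = -6 + X$)
$M = -365893$
$q = -366004$ ($q = -365893 - \left(117 + \left(-6 + 0\right)\right) = -365893 - \left(117 - 6\right) = -365893 - 111 = -366004$)
$- q = \left(-1\right) \left(-366004\right) = 366004$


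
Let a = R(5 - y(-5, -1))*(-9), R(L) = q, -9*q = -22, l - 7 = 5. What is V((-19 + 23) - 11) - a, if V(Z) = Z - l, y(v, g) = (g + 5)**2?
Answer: 3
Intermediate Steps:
l = 12 (l = 7 + 5 = 12)
y(v, g) = (5 + g)**2
q = 22/9 (q = -1/9*(-22) = 22/9 ≈ 2.4444)
R(L) = 22/9
a = -22 (a = (22/9)*(-9) = -22)
V(Z) = -12 + Z (V(Z) = Z - 1*12 = Z - 12 = -12 + Z)
V((-19 + 23) - 11) - a = (-12 + ((-19 + 23) - 11)) - 1*(-22) = (-12 + (4 - 11)) + 22 = (-12 - 7) + 22 = -19 + 22 = 3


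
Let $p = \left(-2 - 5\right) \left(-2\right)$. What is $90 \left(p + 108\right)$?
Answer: $10980$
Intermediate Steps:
$p = 14$ ($p = \left(-7\right) \left(-2\right) = 14$)
$90 \left(p + 108\right) = 90 \left(14 + 108\right) = 90 \cdot 122 = 10980$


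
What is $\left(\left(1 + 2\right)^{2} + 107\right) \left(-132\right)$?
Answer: $-15312$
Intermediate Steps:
$\left(\left(1 + 2\right)^{2} + 107\right) \left(-132\right) = \left(3^{2} + 107\right) \left(-132\right) = \left(9 + 107\right) \left(-132\right) = 116 \left(-132\right) = -15312$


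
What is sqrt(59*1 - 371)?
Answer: 2*I*sqrt(78) ≈ 17.664*I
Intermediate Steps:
sqrt(59*1 - 371) = sqrt(59 - 371) = sqrt(-312) = 2*I*sqrt(78)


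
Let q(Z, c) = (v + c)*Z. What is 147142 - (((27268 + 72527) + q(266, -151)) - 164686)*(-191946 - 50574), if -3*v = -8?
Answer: -25306248978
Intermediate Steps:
v = 8/3 (v = -⅓*(-8) = 8/3 ≈ 2.6667)
q(Z, c) = Z*(8/3 + c) (q(Z, c) = (8/3 + c)*Z = Z*(8/3 + c))
147142 - (((27268 + 72527) + q(266, -151)) - 164686)*(-191946 - 50574) = 147142 - (((27268 + 72527) + (⅓)*266*(8 + 3*(-151))) - 164686)*(-191946 - 50574) = 147142 - ((99795 + (⅓)*266*(8 - 453)) - 164686)*(-242520) = 147142 - ((99795 + (⅓)*266*(-445)) - 164686)*(-242520) = 147142 - ((99795 - 118370/3) - 164686)*(-242520) = 147142 - (181015/3 - 164686)*(-242520) = 147142 - (-313043)*(-242520)/3 = 147142 - 1*25306396120 = 147142 - 25306396120 = -25306248978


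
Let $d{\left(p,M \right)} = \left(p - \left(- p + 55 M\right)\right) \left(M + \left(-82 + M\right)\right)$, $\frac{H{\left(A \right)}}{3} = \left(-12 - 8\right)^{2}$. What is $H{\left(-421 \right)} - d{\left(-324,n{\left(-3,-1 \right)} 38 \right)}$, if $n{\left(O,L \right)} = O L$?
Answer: $1011228$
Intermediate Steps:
$H{\left(A \right)} = 1200$ ($H{\left(A \right)} = 3 \left(-12 - 8\right)^{2} = 3 \left(-20\right)^{2} = 3 \cdot 400 = 1200$)
$n{\left(O,L \right)} = L O$
$d{\left(p,M \right)} = \left(-82 + 2 M\right) \left(- 55 M + 2 p\right)$ ($d{\left(p,M \right)} = \left(p - \left(- p + 55 M\right)\right) \left(-82 + 2 M\right) = \left(- 55 M + 2 p\right) \left(-82 + 2 M\right) = \left(-82 + 2 M\right) \left(- 55 M + 2 p\right)$)
$H{\left(-421 \right)} - d{\left(-324,n{\left(-3,-1 \right)} 38 \right)} = 1200 - \left(\left(-164\right) \left(-324\right) - 110 \left(\left(-1\right) \left(-3\right) 38\right)^{2} + 4510 \left(-1\right) \left(-3\right) 38 + 4 \left(-1\right) \left(-3\right) 38 \left(-324\right)\right) = 1200 - \left(53136 - 110 \left(3 \cdot 38\right)^{2} + 4510 \cdot 3 \cdot 38 + 4 \cdot 3 \cdot 38 \left(-324\right)\right) = 1200 - \left(53136 - 110 \cdot 114^{2} + 4510 \cdot 114 + 4 \cdot 114 \left(-324\right)\right) = 1200 - \left(53136 - 1429560 + 514140 - 147744\right) = 1200 - -1010028 = 1200 + 1010028 = 1011228$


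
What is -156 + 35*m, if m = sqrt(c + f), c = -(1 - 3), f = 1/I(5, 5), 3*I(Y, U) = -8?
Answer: -156 + 35*sqrt(26)/4 ≈ -111.38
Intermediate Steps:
I(Y, U) = -8/3 (I(Y, U) = (1/3)*(-8) = -8/3)
f = -3/8 (f = 1/(-8/3) = -3/8 ≈ -0.37500)
c = 2 (c = -1*(-2) = 2)
m = sqrt(26)/4 (m = sqrt(2 - 3/8) = sqrt(13/8) = sqrt(26)/4 ≈ 1.2748)
-156 + 35*m = -156 + 35*(sqrt(26)/4) = -156 + 35*sqrt(26)/4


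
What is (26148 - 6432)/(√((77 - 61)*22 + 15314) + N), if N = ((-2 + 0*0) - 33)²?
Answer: 3450300/212137 - 19716*√15666/1484959 ≈ 14.603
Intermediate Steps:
N = 1225 (N = ((-2 + 0) - 33)² = (-2 - 33)² = (-35)² = 1225)
(26148 - 6432)/(√((77 - 61)*22 + 15314) + N) = (26148 - 6432)/(√((77 - 61)*22 + 15314) + 1225) = 19716/(√(16*22 + 15314) + 1225) = 19716/(√(352 + 15314) + 1225) = 19716/(√15666 + 1225) = 19716/(1225 + √15666)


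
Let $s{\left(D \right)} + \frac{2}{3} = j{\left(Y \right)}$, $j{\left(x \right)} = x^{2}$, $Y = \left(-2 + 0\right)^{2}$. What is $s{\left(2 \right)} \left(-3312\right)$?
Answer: $-50784$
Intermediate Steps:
$Y = 4$ ($Y = \left(-2\right)^{2} = 4$)
$s{\left(D \right)} = \frac{46}{3}$ ($s{\left(D \right)} = - \frac{2}{3} + 4^{2} = - \frac{2}{3} + 16 = \frac{46}{3}$)
$s{\left(2 \right)} \left(-3312\right) = \frac{46}{3} \left(-3312\right) = -50784$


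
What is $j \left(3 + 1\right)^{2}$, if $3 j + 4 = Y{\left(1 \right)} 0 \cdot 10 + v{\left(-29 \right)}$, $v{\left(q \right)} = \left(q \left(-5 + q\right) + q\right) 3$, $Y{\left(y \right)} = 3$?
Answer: $\frac{45872}{3} \approx 15291.0$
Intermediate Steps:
$v{\left(q \right)} = 3 q + 3 q \left(-5 + q\right)$ ($v{\left(q \right)} = \left(q + q \left(-5 + q\right)\right) 3 = 3 q + 3 q \left(-5 + q\right)$)
$j = \frac{2867}{3}$ ($j = - \frac{4}{3} + \frac{3 \cdot 0 \cdot 10 + 3 \left(-29\right) \left(-4 - 29\right)}{3} = - \frac{4}{3} + \frac{0 \cdot 10 + 3 \left(-29\right) \left(-33\right)}{3} = - \frac{4}{3} + \frac{0 + 2871}{3} = - \frac{4}{3} + \frac{1}{3} \cdot 2871 = - \frac{4}{3} + 957 = \frac{2867}{3} \approx 955.67$)
$j \left(3 + 1\right)^{2} = \frac{2867 \left(3 + 1\right)^{2}}{3} = \frac{2867 \cdot 4^{2}}{3} = \frac{2867}{3} \cdot 16 = \frac{45872}{3}$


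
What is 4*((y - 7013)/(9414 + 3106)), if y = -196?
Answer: -7209/3130 ≈ -2.3032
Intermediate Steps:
4*((y - 7013)/(9414 + 3106)) = 4*((-196 - 7013)/(9414 + 3106)) = 4*(-7209/12520) = -7209/3130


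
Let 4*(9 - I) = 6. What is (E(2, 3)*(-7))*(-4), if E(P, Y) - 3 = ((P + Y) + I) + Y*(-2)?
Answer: 266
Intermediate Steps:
I = 15/2 (I = 9 - ¼*6 = 9 - 3/2 = 15/2 ≈ 7.5000)
E(P, Y) = 21/2 + P - Y (E(P, Y) = 3 + (((P + Y) + 15/2) + Y*(-2)) = 3 + ((15/2 + P + Y) - 2*Y) = 3 + (15/2 + P - Y) = 21/2 + P - Y)
(E(2, 3)*(-7))*(-4) = ((21/2 + 2 - 1*3)*(-7))*(-4) = ((21/2 + 2 - 3)*(-7))*(-4) = ((19/2)*(-7))*(-4) = -133/2*(-4) = 266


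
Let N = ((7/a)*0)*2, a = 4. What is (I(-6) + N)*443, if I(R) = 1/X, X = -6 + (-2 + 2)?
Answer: -443/6 ≈ -73.833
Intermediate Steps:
X = -6 (X = -6 + 0 = -6)
I(R) = -1/6 (I(R) = 1/(-6) = -1/6)
N = 0 (N = ((7/4)*0)*2 = 0*2 = 0)
(I(-6) + N)*443 = (-1/6 + 0)*443 = -1/6*443 = -443/6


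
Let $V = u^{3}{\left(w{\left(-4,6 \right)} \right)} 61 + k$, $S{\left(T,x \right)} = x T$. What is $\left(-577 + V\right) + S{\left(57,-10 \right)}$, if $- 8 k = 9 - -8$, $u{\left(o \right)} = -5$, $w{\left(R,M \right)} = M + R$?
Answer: $- \frac{70193}{8} \approx -8774.1$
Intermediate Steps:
$S{\left(T,x \right)} = T x$
$k = - \frac{17}{8}$ ($k = - \frac{9 - -8}{8} = - \frac{9 + 8}{8} = \left(- \frac{1}{8}\right) 17 = - \frac{17}{8} \approx -2.125$)
$V = - \frac{61017}{8}$ ($V = \left(-5\right)^{3} \cdot 61 - \frac{17}{8} = \left(-125\right) 61 - \frac{17}{8} = -7625 - \frac{17}{8} = - \frac{61017}{8} \approx -7627.1$)
$\left(-577 + V\right) + S{\left(57,-10 \right)} = \left(-577 - \frac{61017}{8}\right) + 57 \left(-10\right) = - \frac{65633}{8} - 570 = - \frac{70193}{8}$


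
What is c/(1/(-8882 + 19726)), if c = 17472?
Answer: 189466368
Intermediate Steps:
c/(1/(-8882 + 19726)) = 17472/(1/(-8882 + 19726)) = 17472/(1/10844) = 17472*10844 = 189466368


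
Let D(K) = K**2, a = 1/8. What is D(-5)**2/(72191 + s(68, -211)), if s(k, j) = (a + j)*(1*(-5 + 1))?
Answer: 1250/146069 ≈ 0.0085576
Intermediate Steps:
a = 1/8 ≈ 0.12500
s(k, j) = -1/2 - 4*j (s(k, j) = (1/8 + j)*(1*(-5 + 1)) = (1/8 + j)*(1*(-4)) = (1/8 + j)*(-4) = -1/2 - 4*j)
D(-5)**2/(72191 + s(68, -211)) = ((-5)**2)**2/(72191 + (-1/2 - 4*(-211))) = 25**2/(72191 + (-1/2 + 844)) = 625/(72191 + 1687/2) = 625/(146069/2) = (2/146069)*625 = 1250/146069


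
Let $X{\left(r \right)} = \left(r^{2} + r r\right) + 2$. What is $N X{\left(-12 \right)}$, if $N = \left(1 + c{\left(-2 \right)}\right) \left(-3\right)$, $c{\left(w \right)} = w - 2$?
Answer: $2610$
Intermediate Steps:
$X{\left(r \right)} = 2 + 2 r^{2}$ ($X{\left(r \right)} = \left(r^{2} + r^{2}\right) + 2 = 2 r^{2} + 2 = 2 + 2 r^{2}$)
$c{\left(w \right)} = -2 + w$
$N = 9$ ($N = \left(1 - 4\right) \left(-3\right) = \left(-3\right) \left(-3\right) = 9$)
$N X{\left(-12 \right)} = 9 \left(2 + 2 \left(-12\right)^{2}\right) = 9 \left(2 + 2 \cdot 144\right) = 9 \left(2 + 288\right) = 9 \cdot 290 = 2610$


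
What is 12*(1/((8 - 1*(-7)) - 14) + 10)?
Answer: 132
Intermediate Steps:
12*(1/((8 - 1*(-7)) - 14) + 10) = 12*(1/((8 + 7) - 14) + 10) = 12*(1/(15 - 14) + 10) = 12*(1/1 + 10) = 12*(1 + 10) = 12*11 = 132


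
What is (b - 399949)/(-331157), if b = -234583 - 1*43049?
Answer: 677581/331157 ≈ 2.0461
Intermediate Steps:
b = -277632 (b = -234583 - 43049 = -277632)
(b - 399949)/(-331157) = (-277632 - 399949)/(-331157) = -677581*(-1/331157) = 677581/331157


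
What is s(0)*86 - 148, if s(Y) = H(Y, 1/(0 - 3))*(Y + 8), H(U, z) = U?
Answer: -148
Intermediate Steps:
s(Y) = Y*(8 + Y) (s(Y) = Y*(Y + 8) = Y*(8 + Y))
s(0)*86 - 148 = (0*(8 + 0))*86 - 148 = (0*8)*86 - 148 = 0*86 - 148 = 0 - 148 = -148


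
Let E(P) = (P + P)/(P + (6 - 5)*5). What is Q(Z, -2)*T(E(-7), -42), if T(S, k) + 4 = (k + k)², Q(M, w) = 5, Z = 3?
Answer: 35260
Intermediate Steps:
E(P) = 2*P/(5 + P) (E(P) = (2*P)/(P + 1*5) = (2*P)/(P + 5) = (2*P)/(5 + P) = 2*P/(5 + P))
T(S, k) = -4 + 4*k² (T(S, k) = -4 + (k + k)² = -4 + (2*k)² = -4 + 4*k²)
Q(Z, -2)*T(E(-7), -42) = 5*(-4 + 4*(-42)²) = 5*(-4 + 4*1764) = 5*(-4 + 7056) = 5*7052 = 35260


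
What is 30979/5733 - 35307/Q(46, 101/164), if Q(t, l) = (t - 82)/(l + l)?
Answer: 175515967/144648 ≈ 1213.4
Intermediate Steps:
Q(t, l) = (-82 + t)/(2*l) (Q(t, l) = (-82 + t)/((2*l)) = (-82 + t)*(1/(2*l)) = (-82 + t)/(2*l))
30979/5733 - 35307/Q(46, 101/164) = 30979/5733 - 35307*101/(82*(-82 + 46)) = 30979*(1/5733) - 35307/((½)*(-36)/(101*(1/164))) = 2383/441 - 35307/((½)*(-36)/(101/164)) = 2383/441 - 35307/((½)*(164/101)*(-36)) = 2383/441 - 35307/(-2952/101) = 2383/441 - 35307*(-101/2952) = 2383/441 + 396223/328 = 175515967/144648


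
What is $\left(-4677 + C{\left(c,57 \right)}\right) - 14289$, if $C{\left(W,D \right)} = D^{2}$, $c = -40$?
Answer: $-15717$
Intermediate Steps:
$\left(-4677 + C{\left(c,57 \right)}\right) - 14289 = \left(-4677 + 57^{2}\right) - 14289 = \left(-4677 + 3249\right) - 14289 = -1428 - 14289 = -15717$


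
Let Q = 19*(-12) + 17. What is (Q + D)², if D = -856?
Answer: 1138489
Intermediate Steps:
Q = -211 (Q = -228 + 17 = -211)
(Q + D)² = (-211 - 856)² = (-1067)² = 1138489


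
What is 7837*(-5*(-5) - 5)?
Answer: 156740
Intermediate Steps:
7837*(-5*(-5) - 5) = 7837*(25 - 5) = 7837*20 = 156740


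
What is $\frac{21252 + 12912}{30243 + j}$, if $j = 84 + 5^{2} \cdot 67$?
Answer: $\frac{17082}{16001} \approx 1.0676$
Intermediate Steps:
$j = 1759$ ($j = 84 + 25 \cdot 67 = 84 + 1675 = 1759$)
$\frac{21252 + 12912}{30243 + j} = \frac{21252 + 12912}{30243 + 1759} = \frac{34164}{32002} = 34164 \cdot \frac{1}{32002} = \frac{17082}{16001}$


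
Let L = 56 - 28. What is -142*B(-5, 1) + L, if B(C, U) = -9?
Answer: 1306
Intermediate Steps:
L = 28
-142*B(-5, 1) + L = -142*(-9) + 28 = 1278 + 28 = 1306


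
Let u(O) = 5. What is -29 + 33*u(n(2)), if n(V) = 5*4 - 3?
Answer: 136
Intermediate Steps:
n(V) = 17 (n(V) = 20 - 3 = 17)
-29 + 33*u(n(2)) = -29 + 33*5 = -29 + 165 = 136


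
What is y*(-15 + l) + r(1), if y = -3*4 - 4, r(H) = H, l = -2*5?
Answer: 401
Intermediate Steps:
l = -10
y = -16 (y = -12 - 4 = -16)
y*(-15 + l) + r(1) = -16*(-15 - 10) + 1 = -16*(-25) + 1 = 400 + 1 = 401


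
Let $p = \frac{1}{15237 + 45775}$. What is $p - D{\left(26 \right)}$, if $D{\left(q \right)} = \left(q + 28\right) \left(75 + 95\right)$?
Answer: $- \frac{560090159}{61012} \approx -9180.0$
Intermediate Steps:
$p = \frac{1}{61012} \approx 1.639 \cdot 10^{-5}$
$D{\left(q \right)} = 4760 + 170 q$ ($D{\left(q \right)} = \left(28 + q\right) 170 = 4760 + 170 q$)
$p - D{\left(26 \right)} = \frac{1}{61012} - \left(4760 + 170 \cdot 26\right) = \frac{1}{61012} - \left(4760 + 4420\right) = \frac{1}{61012} - 9180 = - \frac{560090159}{61012}$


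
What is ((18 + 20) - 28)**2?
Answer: 100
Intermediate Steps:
((18 + 20) - 28)**2 = (38 - 28)**2 = 10**2 = 100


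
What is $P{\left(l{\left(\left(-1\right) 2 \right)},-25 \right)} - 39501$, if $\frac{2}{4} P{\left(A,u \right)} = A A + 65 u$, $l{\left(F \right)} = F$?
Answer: $-42743$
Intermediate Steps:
$P{\left(A,u \right)} = 2 A^{2} + 130 u$ ($P{\left(A,u \right)} = 2 \left(A A + 65 u\right) = 2 \left(A^{2} + 65 u\right) = 2 A^{2} + 130 u$)
$P{\left(l{\left(\left(-1\right) 2 \right)},-25 \right)} - 39501 = \left(2 \left(\left(-1\right) 2\right)^{2} + 130 \left(-25\right)\right) - 39501 = \left(2 \left(-2\right)^{2} - 3250\right) - 39501 = \left(2 \cdot 4 - 3250\right) - 39501 = \left(8 - 3250\right) - 39501 = -3242 - 39501 = -42743$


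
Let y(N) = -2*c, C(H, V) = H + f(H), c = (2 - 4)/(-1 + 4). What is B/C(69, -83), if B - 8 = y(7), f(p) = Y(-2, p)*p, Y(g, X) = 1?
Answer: 14/207 ≈ 0.067633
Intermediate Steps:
f(p) = p (f(p) = 1*p = p)
c = -⅔ (c = -2/3 = -2*⅓ = -⅔ ≈ -0.66667)
C(H, V) = 2*H (C(H, V) = H + H = 2*H)
y(N) = 4/3 (y(N) = -2*(-⅔) = 4/3)
B = 28/3 (B = 8 + 4/3 = 28/3 ≈ 9.3333)
B/C(69, -83) = 28/(3*((2*69))) = (28/3)/138 = (28/3)*(1/138) = 14/207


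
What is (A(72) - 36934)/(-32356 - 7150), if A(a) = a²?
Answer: 15875/19753 ≈ 0.80368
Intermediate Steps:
(A(72) - 36934)/(-32356 - 7150) = (72² - 36934)/(-32356 - 7150) = (5184 - 36934)/(-39506) = -31750*(-1/39506) = 15875/19753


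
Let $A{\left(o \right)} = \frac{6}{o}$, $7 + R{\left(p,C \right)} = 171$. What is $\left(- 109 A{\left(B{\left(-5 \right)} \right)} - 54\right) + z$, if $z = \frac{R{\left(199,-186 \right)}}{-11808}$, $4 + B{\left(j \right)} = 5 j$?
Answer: $- \frac{65693}{2088} \approx -31.462$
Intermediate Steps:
$R{\left(p,C \right)} = 164$ ($R{\left(p,C \right)} = -7 + 171 = 164$)
$B{\left(j \right)} = -4 + 5 j$
$z = - \frac{1}{72}$ ($z = \frac{164}{-11808} = 164 \left(- \frac{1}{11808}\right) = - \frac{1}{72} \approx -0.013889$)
$\left(- 109 A{\left(B{\left(-5 \right)} \right)} - 54\right) + z = \left(- 109 \frac{6}{-4 + 5 \left(-5\right)} - 54\right) - \frac{1}{72} = \left(- 109 \frac{6}{-4 - 25} - 54\right) - \frac{1}{72} = \left(- 109 \frac{6}{-29} - 54\right) - \frac{1}{72} = \left(- 109 \cdot 6 \left(- \frac{1}{29}\right) - 54\right) - \frac{1}{72} = \left(\left(-109\right) \left(- \frac{6}{29}\right) - 54\right) - \frac{1}{72} = \left(\frac{654}{29} - 54\right) - \frac{1}{72} = - \frac{912}{29} - \frac{1}{72} = - \frac{65693}{2088}$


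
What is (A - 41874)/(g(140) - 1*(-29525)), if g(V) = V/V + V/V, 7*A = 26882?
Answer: -266236/206689 ≈ -1.2881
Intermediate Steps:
A = 26882/7 (A = (⅐)*26882 = 26882/7 ≈ 3840.3)
g(V) = 2 (g(V) = 1 + 1 = 2)
(A - 41874)/(g(140) - 1*(-29525)) = (26882/7 - 41874)/(2 - 1*(-29525)) = -266236/(7*(2 + 29525)) = -266236/7/29527 = -266236/7*1/29527 = -266236/206689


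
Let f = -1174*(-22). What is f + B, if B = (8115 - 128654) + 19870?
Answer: -74841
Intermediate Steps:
f = 25828
B = -100669 (B = -120539 + 19870 = -100669)
f + B = 25828 - 100669 = -74841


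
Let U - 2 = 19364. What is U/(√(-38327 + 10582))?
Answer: -19366*I*√27745/27745 ≈ -116.26*I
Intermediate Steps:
U = 19366 (U = 2 + 19364 = 19366)
U/(√(-38327 + 10582)) = 19366/(√(-38327 + 10582)) = 19366/(√(-27745)) = 19366/((I*√27745)) = 19366*(-I*√27745/27745) = -19366*I*√27745/27745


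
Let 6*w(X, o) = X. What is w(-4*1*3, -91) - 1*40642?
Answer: -40644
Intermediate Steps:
w(X, o) = X/6
w(-4*1*3, -91) - 1*40642 = (-4*1*3)/6 - 1*40642 = (-4*3)/6 - 40642 = (1/6)*(-12) - 40642 = -2 - 40642 = -40644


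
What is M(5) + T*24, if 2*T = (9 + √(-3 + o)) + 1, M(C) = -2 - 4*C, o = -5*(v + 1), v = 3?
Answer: 98 + 12*I*√23 ≈ 98.0 + 57.55*I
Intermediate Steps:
o = -20 (o = -5*(3 + 1) = -5*4 = -20)
T = 5 + I*√23/2 (T = ((9 + √(-3 - 20)) + 1)/2 = ((9 + √(-23)) + 1)/2 = ((9 + I*√23) + 1)/2 = (10 + I*√23)/2 = 5 + I*√23/2 ≈ 5.0 + 2.3979*I)
M(5) + T*24 = (-2 - 4*5) + (5 + I*√23/2)*24 = (-2 - 20) + (120 + 12*I*√23) = -22 + (120 + 12*I*√23) = 98 + 12*I*√23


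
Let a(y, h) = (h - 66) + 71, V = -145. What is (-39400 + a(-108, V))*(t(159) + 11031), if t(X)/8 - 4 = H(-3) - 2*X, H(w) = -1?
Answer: -336524940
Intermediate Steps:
a(y, h) = 5 + h (a(y, h) = (-66 + h) + 71 = 5 + h)
t(X) = 24 - 16*X (t(X) = 32 + 8*(-1 - 2*X) = 32 + (-8 - 16*X) = 24 - 16*X)
(-39400 + a(-108, V))*(t(159) + 11031) = (-39400 + (5 - 145))*((24 - 16*159) + 11031) = (-39400 - 140)*((24 - 2544) + 11031) = -39540*(-2520 + 11031) = -39540*8511 = -336524940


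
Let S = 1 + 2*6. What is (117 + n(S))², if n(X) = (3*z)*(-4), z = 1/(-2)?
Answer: 15129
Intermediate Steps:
z = -½ ≈ -0.50000
S = 13 (S = 1 + 12 = 13)
n(X) = 6 (n(X) = (3*(-½))*(-4) = -3/2*(-4) = 6)
(117 + n(S))² = (117 + 6)² = 123² = 15129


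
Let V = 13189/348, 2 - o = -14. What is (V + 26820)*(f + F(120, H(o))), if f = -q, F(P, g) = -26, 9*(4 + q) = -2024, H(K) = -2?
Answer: 8533399237/1566 ≈ 5.4492e+6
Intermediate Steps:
o = 16 (o = 2 - 1*(-14) = 2 + 14 = 16)
q = -2060/9 (q = -4 + (⅑)*(-2024) = -4 - 2024/9 = -2060/9 ≈ -228.89)
f = 2060/9 (f = -1*(-2060/9) = 2060/9 ≈ 228.89)
V = 13189/348 (V = 13189*(1/348) = 13189/348 ≈ 37.899)
(V + 26820)*(f + F(120, H(o))) = (13189/348 + 26820)*(2060/9 - 26) = (9346549/348)*(1826/9) = 8533399237/1566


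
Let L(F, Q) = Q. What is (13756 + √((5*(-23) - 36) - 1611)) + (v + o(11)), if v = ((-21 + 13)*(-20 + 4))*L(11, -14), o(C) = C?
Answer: 11975 + I*√1762 ≈ 11975.0 + 41.976*I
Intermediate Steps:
v = -1792 (v = ((-21 + 13)*(-20 + 4))*(-14) = -8*(-16)*(-14) = 128*(-14) = -1792)
(13756 + √((5*(-23) - 36) - 1611)) + (v + o(11)) = (13756 + √((5*(-23) - 36) - 1611)) + (-1792 + 11) = (13756 + √((-115 - 36) - 1611)) - 1781 = (13756 + √(-151 - 1611)) - 1781 = (13756 + √(-1762)) - 1781 = (13756 + I*√1762) - 1781 = 11975 + I*√1762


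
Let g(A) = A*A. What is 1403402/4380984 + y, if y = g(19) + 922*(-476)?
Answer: -960554135711/2190492 ≈ -4.3851e+5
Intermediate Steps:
g(A) = A²
y = -438511 (y = 19² + 922*(-476) = 361 - 438872 = -438511)
1403402/4380984 + y = 1403402/4380984 - 438511 = 1403402*(1/4380984) - 438511 = 701701/2190492 - 438511 = -960554135711/2190492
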